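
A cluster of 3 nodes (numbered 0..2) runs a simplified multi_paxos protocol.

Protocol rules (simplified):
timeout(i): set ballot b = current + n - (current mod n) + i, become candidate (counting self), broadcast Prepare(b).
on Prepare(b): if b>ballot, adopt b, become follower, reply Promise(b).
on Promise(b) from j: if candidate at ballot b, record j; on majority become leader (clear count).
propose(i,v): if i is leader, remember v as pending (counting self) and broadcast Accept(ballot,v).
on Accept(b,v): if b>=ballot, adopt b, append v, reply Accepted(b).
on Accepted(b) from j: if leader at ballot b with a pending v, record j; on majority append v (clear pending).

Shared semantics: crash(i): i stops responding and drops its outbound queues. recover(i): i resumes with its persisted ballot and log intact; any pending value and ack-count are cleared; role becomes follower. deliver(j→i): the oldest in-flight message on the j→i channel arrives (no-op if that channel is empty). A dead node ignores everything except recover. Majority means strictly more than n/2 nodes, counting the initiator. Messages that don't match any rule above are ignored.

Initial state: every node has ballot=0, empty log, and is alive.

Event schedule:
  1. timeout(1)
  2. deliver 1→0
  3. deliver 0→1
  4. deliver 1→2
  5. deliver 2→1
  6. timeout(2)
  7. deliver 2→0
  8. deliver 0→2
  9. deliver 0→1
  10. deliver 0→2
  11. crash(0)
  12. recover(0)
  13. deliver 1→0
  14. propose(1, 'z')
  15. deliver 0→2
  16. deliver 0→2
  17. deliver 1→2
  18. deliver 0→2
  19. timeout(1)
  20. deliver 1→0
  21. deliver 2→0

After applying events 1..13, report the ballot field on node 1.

after 1 — timeout(1): n1:cand/b4/[-]
after 2 — deliver 1→0: n0:foll/b4/[-]
after 3 — deliver 0→1: n1:lead/b4/[-]
after 4 — deliver 1→2: n2:foll/b4/[-]
after 5 — deliver 2→1: ·
after 6 — timeout(2): n2:cand/b8/[-]
after 7 — deliver 2→0: n0:foll/b8/[-]
after 8 — deliver 0→2: n2:lead/b8/[-]
after 9 — deliver 0→1: ·
after 10 — deliver 0→2: ·
after 11 — crash(0): n0:✗foll/b8/[-]
after 12 — recover(0): n0:foll/b8/[-]
after 13 — deliver 1→0: ·

4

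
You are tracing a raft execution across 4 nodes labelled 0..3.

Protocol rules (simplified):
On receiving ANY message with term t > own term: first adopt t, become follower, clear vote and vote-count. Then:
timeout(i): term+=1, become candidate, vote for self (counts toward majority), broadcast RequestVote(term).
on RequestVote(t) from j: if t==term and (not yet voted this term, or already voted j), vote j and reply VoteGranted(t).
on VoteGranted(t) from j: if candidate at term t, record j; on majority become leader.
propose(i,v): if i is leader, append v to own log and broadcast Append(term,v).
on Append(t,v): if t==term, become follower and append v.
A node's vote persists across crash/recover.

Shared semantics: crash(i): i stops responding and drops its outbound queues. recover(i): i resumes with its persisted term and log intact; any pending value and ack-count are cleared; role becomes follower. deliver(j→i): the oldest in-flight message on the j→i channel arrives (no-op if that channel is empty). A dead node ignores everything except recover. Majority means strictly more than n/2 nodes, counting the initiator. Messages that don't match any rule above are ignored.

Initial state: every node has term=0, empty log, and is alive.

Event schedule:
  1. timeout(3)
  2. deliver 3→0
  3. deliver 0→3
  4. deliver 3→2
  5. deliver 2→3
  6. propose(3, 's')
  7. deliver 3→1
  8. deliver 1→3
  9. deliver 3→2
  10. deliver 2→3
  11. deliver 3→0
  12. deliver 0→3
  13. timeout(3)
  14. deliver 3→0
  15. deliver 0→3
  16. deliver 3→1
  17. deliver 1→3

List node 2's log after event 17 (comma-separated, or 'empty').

s

1. timeout(3):  <3:cand t1 ->
2. deliver 3→0:  <0:foll t1 ->
3. deliver 0→3:  nop
4. deliver 3→2:  <2:foll t1 ->
5. deliver 2→3:  <3:lead t1 ->
6. propose(3,'s'):  <3:lead t1 s>
7. deliver 3→1:  <1:foll t1 ->
8. deliver 1→3:  nop
9. deliver 3→2:  <2:foll t1 s>
10. deliver 2→3:  nop
11. deliver 3→0:  <0:foll t1 s>
12. deliver 0→3:  nop
13. timeout(3):  <3:cand t2 s>
14. deliver 3→0:  <0:foll t2 s>
15. deliver 0→3:  nop
16. deliver 3→1:  <1:foll t1 s>
17. deliver 1→3:  nop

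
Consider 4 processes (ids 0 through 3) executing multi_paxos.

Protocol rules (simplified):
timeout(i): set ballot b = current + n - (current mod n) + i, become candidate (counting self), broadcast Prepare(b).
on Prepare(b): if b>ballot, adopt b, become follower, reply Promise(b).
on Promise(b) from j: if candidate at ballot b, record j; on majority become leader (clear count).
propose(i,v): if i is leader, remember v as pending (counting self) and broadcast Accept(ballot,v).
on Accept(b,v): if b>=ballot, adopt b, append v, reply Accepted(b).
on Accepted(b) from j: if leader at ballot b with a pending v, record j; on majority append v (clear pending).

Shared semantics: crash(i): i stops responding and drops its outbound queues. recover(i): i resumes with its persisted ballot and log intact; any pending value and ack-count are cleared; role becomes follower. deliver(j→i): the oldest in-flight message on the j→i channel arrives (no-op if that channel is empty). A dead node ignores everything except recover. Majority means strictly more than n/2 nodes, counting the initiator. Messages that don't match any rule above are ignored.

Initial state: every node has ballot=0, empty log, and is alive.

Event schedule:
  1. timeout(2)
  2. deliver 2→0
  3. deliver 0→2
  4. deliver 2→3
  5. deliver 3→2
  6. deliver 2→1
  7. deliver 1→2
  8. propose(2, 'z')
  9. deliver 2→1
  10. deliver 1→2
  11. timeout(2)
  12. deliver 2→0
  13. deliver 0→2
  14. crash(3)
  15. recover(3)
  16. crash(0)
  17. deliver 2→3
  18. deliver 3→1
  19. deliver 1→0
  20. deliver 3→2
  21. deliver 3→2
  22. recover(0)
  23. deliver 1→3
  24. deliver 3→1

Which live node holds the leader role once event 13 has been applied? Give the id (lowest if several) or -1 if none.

-1

1. timeout(2):  <2:cand b6 ->
2. deliver 2→0:  <0:foll b6 ->
3. deliver 0→2:  nop
4. deliver 2→3:  <3:foll b6 ->
5. deliver 3→2:  <2:lead b6 ->
6. deliver 2→1:  <1:foll b6 ->
7. deliver 1→2:  nop
8. propose(2,'z'):  nop
9. deliver 2→1:  <1:foll b6 z>
10. deliver 1→2:  nop
11. timeout(2):  <2:cand b10 ->
12. deliver 2→0:  <0:foll b6 z>
13. deliver 0→2:  nop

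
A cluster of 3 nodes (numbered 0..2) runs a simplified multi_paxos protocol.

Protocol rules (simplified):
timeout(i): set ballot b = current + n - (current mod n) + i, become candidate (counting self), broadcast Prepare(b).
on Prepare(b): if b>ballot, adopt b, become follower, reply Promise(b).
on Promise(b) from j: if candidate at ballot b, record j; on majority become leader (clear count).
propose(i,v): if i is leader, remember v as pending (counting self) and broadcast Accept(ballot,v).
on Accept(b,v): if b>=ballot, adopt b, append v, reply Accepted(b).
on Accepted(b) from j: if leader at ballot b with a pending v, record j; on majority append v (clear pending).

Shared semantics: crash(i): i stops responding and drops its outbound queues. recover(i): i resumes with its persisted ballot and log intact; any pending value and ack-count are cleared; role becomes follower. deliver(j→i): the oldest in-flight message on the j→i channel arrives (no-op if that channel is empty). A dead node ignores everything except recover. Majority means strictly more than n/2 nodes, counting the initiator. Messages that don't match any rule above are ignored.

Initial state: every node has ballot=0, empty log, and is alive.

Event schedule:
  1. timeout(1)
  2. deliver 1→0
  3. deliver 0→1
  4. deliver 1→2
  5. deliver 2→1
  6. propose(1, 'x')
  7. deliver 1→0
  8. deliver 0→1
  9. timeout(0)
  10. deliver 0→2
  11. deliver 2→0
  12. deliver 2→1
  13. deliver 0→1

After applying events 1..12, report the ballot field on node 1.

step 1 timeout(1): 1={cand,b=4,log=-}
step 2 deliver 1→0: 0={foll,b=4,log=-}
step 3 deliver 0→1: 1={lead,b=4,log=-}
step 4 deliver 1→2: 2={foll,b=4,log=-}
step 5 deliver 2→1: —
step 6 propose(1,'x'): —
step 7 deliver 1→0: 0={foll,b=4,log=x}
step 8 deliver 0→1: 1={lead,b=4,log=x}
step 9 timeout(0): 0={cand,b=6,log=x}
step 10 deliver 0→2: 2={foll,b=6,log=-}
step 11 deliver 2→0: 0={lead,b=6,log=x}
step 12 deliver 2→1: —

4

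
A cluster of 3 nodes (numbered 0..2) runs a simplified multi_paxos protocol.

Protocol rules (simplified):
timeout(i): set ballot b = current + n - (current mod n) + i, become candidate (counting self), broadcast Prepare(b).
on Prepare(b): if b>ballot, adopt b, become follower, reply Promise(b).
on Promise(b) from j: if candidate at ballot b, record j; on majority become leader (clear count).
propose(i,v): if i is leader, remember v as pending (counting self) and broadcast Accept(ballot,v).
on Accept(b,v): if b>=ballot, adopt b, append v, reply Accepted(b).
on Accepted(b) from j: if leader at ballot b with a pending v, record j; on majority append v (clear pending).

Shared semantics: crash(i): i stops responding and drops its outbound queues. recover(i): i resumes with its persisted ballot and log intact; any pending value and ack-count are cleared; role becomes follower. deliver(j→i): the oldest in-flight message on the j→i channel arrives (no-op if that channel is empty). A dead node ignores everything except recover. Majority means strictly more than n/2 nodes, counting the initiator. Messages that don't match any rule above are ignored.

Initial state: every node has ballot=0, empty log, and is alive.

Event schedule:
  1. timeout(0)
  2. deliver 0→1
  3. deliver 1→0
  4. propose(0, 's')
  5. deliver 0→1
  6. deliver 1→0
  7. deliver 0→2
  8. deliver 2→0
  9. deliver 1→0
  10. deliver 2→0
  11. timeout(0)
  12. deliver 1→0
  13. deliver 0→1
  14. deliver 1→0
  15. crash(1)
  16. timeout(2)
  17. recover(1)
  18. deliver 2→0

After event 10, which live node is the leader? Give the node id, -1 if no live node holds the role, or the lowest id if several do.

0

step 1 timeout(0): 0={cand,b=3,log=-}
step 2 deliver 0→1: 1={foll,b=3,log=-}
step 3 deliver 1→0: 0={lead,b=3,log=-}
step 4 propose(0,'s'): —
step 5 deliver 0→1: 1={foll,b=3,log=s}
step 6 deliver 1→0: 0={lead,b=3,log=s}
step 7 deliver 0→2: 2={foll,b=3,log=-}
step 8 deliver 2→0: —
step 9 deliver 1→0: —
step 10 deliver 2→0: —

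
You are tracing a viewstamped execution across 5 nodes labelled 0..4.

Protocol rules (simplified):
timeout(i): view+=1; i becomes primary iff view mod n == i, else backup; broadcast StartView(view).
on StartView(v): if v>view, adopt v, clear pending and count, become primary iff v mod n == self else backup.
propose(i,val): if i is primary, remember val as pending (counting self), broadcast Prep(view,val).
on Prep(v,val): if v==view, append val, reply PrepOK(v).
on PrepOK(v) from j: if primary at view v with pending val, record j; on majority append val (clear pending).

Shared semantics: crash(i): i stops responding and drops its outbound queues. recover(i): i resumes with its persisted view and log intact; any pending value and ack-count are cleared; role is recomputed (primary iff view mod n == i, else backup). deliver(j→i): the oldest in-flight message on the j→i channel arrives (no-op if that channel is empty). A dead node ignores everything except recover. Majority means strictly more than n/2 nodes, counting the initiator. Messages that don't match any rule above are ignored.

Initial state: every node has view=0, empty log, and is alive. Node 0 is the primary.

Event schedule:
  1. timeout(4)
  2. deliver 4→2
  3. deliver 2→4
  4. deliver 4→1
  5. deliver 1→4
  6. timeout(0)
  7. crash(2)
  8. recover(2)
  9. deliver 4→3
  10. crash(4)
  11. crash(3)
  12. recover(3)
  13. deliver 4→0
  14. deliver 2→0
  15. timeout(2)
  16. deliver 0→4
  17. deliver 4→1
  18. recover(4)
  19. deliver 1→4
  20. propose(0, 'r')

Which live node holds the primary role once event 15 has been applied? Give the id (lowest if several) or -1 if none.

1

1. timeout(4):  <4:back v1 ->
2. deliver 4→2:  <2:back v1 ->
3. deliver 2→4:  nop
4. deliver 4→1:  <1:prim v1 ->
5. deliver 1→4:  nop
6. timeout(0):  <0:back v1 ->
7. crash(2):  <2:✗back v1 ->
8. recover(2):  <2:back v1 ->
9. deliver 4→3:  <3:back v1 ->
10. crash(4):  <4:✗back v1 ->
11. crash(3):  <3:✗back v1 ->
12. recover(3):  <3:back v1 ->
13. deliver 4→0:  nop
14. deliver 2→0:  nop
15. timeout(2):  <2:prim v2 ->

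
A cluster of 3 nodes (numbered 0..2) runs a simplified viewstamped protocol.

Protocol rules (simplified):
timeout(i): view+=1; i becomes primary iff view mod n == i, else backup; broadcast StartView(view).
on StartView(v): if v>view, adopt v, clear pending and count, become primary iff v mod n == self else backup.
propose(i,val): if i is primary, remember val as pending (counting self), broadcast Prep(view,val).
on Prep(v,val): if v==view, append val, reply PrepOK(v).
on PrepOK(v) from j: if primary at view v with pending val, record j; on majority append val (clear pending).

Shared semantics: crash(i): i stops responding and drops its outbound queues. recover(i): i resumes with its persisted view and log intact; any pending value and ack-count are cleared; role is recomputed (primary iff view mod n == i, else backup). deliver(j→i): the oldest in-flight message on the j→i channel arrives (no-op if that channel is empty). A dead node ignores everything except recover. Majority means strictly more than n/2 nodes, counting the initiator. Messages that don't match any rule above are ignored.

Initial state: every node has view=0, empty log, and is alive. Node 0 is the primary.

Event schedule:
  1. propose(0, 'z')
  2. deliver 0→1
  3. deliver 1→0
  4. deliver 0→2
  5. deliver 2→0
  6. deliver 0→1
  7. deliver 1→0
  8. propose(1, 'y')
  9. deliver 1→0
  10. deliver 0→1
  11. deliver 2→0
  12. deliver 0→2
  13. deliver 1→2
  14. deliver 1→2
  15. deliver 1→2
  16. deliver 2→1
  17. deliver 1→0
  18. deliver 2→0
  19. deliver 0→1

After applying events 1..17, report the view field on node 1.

after 1 — propose(0,'z'): ·
after 2 — deliver 0→1: n1:back/v0/[z]
after 3 — deliver 1→0: n0:prim/v0/[z]
after 4 — deliver 0→2: n2:back/v0/[z]
after 5 — deliver 2→0: ·
after 6 — deliver 0→1: ·
after 7 — deliver 1→0: ·
after 8 — propose(1,'y'): ·
after 9 — deliver 1→0: ·
after 10 — deliver 0→1: ·
after 11 — deliver 2→0: ·
after 12 — deliver 0→2: ·
after 13 — deliver 1→2: ·
after 14 — deliver 1→2: ·
after 15 — deliver 1→2: ·
after 16 — deliver 2→1: ·
after 17 — deliver 1→0: ·

0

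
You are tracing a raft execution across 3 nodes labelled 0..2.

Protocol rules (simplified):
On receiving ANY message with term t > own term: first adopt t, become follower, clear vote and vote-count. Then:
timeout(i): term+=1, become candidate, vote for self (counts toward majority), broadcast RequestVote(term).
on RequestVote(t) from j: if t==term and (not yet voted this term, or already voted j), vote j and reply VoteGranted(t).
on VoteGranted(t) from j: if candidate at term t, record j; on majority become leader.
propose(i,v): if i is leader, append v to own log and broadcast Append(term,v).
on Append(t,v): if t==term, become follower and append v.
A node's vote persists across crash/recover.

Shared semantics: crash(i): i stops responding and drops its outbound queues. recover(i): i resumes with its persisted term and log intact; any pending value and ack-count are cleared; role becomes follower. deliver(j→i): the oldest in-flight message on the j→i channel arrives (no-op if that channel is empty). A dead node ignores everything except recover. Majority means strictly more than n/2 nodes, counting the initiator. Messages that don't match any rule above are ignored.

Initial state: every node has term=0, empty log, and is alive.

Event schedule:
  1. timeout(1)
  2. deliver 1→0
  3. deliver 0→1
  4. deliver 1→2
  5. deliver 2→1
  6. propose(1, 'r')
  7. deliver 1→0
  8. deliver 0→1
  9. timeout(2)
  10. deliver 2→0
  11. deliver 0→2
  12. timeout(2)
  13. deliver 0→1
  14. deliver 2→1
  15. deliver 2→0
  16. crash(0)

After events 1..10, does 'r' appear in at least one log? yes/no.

1. timeout(1):  <1:cand t1 ->
2. deliver 1→0:  <0:foll t1 ->
3. deliver 0→1:  <1:lead t1 ->
4. deliver 1→2:  <2:foll t1 ->
5. deliver 2→1:  nop
6. propose(1,'r'):  <1:lead t1 r>
7. deliver 1→0:  <0:foll t1 r>
8. deliver 0→1:  nop
9. timeout(2):  <2:cand t2 ->
10. deliver 2→0:  <0:foll t2 r>

yes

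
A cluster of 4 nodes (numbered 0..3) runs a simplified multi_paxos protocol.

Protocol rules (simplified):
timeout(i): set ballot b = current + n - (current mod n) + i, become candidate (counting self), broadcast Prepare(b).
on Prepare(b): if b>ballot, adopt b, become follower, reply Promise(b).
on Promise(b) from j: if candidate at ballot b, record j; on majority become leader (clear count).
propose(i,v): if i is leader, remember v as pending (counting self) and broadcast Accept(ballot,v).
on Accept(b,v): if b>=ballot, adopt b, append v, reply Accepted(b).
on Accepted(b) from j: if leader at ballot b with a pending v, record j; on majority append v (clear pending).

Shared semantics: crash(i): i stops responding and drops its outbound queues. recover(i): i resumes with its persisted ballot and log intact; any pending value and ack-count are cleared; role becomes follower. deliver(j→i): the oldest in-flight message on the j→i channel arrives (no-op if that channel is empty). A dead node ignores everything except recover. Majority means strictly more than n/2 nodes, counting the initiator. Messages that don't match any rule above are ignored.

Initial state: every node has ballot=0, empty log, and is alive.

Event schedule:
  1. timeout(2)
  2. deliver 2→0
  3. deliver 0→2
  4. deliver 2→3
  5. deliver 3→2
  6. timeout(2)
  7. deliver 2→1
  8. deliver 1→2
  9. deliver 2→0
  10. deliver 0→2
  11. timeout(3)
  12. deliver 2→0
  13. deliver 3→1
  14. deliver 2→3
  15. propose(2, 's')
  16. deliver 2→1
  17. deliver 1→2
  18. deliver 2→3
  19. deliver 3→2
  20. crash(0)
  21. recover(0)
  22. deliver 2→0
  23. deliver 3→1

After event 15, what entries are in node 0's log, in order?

empty

after 1 — timeout(2): n2:cand/b6/[-]
after 2 — deliver 2→0: n0:foll/b6/[-]
after 3 — deliver 0→2: ·
after 4 — deliver 2→3: n3:foll/b6/[-]
after 5 — deliver 3→2: n2:lead/b6/[-]
after 6 — timeout(2): n2:cand/b10/[-]
after 7 — deliver 2→1: n1:foll/b6/[-]
after 8 — deliver 1→2: ·
after 9 — deliver 2→0: n0:foll/b10/[-]
after 10 — deliver 0→2: ·
after 11 — timeout(3): n3:cand/b11/[-]
after 12 — deliver 2→0: ·
after 13 — deliver 3→1: n1:foll/b11/[-]
after 14 — deliver 2→3: ·
after 15 — propose(2,'s'): ·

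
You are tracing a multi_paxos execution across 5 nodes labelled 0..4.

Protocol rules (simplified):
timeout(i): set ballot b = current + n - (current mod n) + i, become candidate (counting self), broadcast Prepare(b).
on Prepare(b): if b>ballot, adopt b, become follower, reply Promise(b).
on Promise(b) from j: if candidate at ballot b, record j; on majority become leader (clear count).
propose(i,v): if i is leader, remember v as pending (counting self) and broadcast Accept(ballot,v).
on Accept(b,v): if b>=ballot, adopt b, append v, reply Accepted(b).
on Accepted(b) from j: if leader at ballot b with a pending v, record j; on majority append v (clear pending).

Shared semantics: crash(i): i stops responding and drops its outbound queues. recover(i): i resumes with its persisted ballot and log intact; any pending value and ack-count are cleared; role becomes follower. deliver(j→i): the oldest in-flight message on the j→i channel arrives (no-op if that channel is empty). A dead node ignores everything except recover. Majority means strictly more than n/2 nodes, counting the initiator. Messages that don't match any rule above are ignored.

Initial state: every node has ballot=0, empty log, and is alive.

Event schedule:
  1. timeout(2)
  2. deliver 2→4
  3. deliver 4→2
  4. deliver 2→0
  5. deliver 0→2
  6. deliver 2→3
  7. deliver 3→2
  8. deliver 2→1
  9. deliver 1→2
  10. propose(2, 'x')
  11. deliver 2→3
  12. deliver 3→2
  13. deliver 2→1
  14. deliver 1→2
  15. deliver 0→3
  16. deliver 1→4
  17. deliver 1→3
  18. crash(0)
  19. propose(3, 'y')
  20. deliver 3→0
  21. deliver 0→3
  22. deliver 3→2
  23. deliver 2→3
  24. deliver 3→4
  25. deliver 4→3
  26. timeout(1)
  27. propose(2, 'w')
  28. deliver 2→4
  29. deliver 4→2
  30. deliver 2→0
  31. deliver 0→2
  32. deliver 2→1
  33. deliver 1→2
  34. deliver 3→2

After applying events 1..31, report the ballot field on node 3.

after 1 — timeout(2): n2:cand/b7/[-]
after 2 — deliver 2→4: n4:foll/b7/[-]
after 3 — deliver 4→2: ·
after 4 — deliver 2→0: n0:foll/b7/[-]
after 5 — deliver 0→2: n2:lead/b7/[-]
after 6 — deliver 2→3: n3:foll/b7/[-]
after 7 — deliver 3→2: ·
after 8 — deliver 2→1: n1:foll/b7/[-]
after 9 — deliver 1→2: ·
after 10 — propose(2,'x'): ·
after 11 — deliver 2→3: n3:foll/b7/[x]
after 12 — deliver 3→2: ·
after 13 — deliver 2→1: n1:foll/b7/[x]
after 14 — deliver 1→2: n2:lead/b7/[x]
after 15 — deliver 0→3: ·
after 16 — deliver 1→4: ·
after 17 — deliver 1→3: ·
after 18 — crash(0): n0:✗foll/b7/[-]
after 19 — propose(3,'y'): ·
after 20 — deliver 3→0: ·
after 21 — deliver 0→3: ·
after 22 — deliver 3→2: ·
after 23 — deliver 2→3: ·
after 24 — deliver 3→4: ·
after 25 — deliver 4→3: ·
after 26 — timeout(1): n1:cand/b11/[x]
after 27 — propose(2,'w'): ·
after 28 — deliver 2→4: n4:foll/b7/[x]
after 29 — deliver 4→2: ·
after 30 — deliver 2→0: ·
after 31 — deliver 0→2: ·

7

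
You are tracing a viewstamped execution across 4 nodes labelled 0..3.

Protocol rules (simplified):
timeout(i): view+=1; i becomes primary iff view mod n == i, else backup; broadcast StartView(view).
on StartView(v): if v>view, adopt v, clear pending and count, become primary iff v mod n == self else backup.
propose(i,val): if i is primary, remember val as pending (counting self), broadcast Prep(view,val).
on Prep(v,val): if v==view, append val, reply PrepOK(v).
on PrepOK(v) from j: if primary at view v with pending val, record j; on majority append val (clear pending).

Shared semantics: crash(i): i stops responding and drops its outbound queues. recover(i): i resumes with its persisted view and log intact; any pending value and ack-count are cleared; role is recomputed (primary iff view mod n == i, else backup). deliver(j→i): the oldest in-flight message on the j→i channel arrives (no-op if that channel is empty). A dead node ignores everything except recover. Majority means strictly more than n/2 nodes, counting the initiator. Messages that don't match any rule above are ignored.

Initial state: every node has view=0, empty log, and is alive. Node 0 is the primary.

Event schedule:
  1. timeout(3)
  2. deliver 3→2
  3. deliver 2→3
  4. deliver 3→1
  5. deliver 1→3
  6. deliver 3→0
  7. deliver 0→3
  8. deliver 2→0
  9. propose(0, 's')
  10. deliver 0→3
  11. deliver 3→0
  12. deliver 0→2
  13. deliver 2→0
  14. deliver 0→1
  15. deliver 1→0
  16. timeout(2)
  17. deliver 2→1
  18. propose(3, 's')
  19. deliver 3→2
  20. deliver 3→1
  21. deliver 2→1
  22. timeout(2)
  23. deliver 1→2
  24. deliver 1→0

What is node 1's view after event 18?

2

1. timeout(3):  <3:back v1 ->
2. deliver 3→2:  <2:back v1 ->
3. deliver 2→3:  nop
4. deliver 3→1:  <1:prim v1 ->
5. deliver 1→3:  nop
6. deliver 3→0:  <0:back v1 ->
7. deliver 0→3:  nop
8. deliver 2→0:  nop
9. propose(0,'s'):  nop
10. deliver 0→3:  nop
11. deliver 3→0:  nop
12. deliver 0→2:  nop
13. deliver 2→0:  nop
14. deliver 0→1:  nop
15. deliver 1→0:  nop
16. timeout(2):  <2:prim v2 ->
17. deliver 2→1:  <1:back v2 ->
18. propose(3,'s'):  nop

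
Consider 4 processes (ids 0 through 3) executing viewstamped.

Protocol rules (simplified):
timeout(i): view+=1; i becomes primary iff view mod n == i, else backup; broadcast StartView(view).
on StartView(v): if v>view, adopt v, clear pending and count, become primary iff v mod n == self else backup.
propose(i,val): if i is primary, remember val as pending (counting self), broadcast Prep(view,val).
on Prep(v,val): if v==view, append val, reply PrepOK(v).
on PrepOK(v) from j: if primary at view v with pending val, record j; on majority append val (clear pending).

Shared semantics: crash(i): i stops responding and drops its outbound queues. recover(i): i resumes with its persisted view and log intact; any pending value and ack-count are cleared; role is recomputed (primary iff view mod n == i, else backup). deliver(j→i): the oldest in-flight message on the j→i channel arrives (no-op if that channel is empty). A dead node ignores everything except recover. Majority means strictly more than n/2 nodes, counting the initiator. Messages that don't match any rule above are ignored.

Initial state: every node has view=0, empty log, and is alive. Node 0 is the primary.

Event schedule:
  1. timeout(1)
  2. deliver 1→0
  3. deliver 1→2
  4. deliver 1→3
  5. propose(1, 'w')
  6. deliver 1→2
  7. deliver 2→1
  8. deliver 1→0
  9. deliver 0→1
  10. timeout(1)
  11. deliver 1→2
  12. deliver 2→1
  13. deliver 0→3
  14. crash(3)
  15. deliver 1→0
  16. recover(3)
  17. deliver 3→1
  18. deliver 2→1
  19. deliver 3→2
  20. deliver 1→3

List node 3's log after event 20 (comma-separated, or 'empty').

after 1 — timeout(1): n1:prim/v1/[-]
after 2 — deliver 1→0: n0:back/v1/[-]
after 3 — deliver 1→2: n2:back/v1/[-]
after 4 — deliver 1→3: n3:back/v1/[-]
after 5 — propose(1,'w'): ·
after 6 — deliver 1→2: n2:back/v1/[w]
after 7 — deliver 2→1: ·
after 8 — deliver 1→0: n0:back/v1/[w]
after 9 — deliver 0→1: n1:prim/v1/[w]
after 10 — timeout(1): n1:back/v2/[w]
after 11 — deliver 1→2: n2:prim/v2/[w]
after 12 — deliver 2→1: ·
after 13 — deliver 0→3: ·
after 14 — crash(3): n3:✗back/v1/[-]
after 15 — deliver 1→0: n0:back/v2/[w]
after 16 — recover(3): n3:back/v1/[-]
after 17 — deliver 3→1: ·
after 18 — deliver 2→1: ·
after 19 — deliver 3→2: ·
after 20 — deliver 1→3: n3:back/v1/[w]

w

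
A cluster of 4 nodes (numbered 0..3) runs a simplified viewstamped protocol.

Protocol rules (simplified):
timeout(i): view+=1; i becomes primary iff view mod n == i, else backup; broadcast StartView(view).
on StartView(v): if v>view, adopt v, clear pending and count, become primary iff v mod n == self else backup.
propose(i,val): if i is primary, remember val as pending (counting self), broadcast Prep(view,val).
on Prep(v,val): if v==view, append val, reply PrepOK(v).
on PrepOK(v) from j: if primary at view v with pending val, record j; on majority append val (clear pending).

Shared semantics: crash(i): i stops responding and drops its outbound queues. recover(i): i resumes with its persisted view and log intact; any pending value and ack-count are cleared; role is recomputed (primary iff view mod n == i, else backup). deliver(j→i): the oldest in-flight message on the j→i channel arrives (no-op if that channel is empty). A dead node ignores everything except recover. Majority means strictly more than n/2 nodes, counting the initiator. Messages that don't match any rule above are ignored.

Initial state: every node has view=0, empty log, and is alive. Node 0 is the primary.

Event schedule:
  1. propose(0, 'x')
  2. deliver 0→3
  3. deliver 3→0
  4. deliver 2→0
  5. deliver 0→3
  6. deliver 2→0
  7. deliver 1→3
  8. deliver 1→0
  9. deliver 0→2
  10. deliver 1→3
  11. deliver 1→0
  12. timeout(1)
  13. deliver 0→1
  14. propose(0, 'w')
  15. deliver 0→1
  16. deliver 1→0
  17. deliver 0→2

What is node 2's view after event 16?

step 1 propose(0,'x'): —
step 2 deliver 0→3: 3={back,v=0,log=x}
step 3 deliver 3→0: —
step 4 deliver 2→0: —
step 5 deliver 0→3: —
step 6 deliver 2→0: —
step 7 deliver 1→3: —
step 8 deliver 1→0: —
step 9 deliver 0→2: 2={back,v=0,log=x}
step 10 deliver 1→3: —
step 11 deliver 1→0: —
step 12 timeout(1): 1={prim,v=1,log=-}
step 13 deliver 0→1: —
step 14 propose(0,'w'): —
step 15 deliver 0→1: —
step 16 deliver 1→0: 0={back,v=1,log=-}

0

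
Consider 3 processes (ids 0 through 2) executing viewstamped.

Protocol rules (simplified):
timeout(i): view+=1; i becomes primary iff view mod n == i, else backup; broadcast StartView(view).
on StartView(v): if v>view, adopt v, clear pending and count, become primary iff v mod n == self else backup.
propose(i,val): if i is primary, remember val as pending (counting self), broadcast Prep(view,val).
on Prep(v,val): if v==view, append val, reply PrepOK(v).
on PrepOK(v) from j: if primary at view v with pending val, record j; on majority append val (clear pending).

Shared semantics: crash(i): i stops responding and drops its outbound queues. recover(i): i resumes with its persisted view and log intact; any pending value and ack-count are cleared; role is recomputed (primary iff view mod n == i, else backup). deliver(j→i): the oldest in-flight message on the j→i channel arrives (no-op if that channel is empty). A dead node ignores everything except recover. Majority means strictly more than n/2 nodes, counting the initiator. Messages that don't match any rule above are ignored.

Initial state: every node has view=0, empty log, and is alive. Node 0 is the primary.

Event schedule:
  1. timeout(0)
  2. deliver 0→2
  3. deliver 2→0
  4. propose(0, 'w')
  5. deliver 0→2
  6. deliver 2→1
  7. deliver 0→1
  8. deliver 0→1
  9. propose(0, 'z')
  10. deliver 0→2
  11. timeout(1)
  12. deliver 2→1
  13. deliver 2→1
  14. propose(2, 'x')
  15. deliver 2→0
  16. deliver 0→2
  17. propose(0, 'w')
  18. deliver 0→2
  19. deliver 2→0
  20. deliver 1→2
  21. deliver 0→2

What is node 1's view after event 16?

e1 timeout(0): 0[back,v=1,-]
e2 deliver 0→2: 2[back,v=1,-]
e3 deliver 2→0: ·
e4 propose(0,'w'): ·
e5 deliver 0→2: ·
e6 deliver 2→1: ·
e7 deliver 0→1: 1[prim,v=1,-]
e8 deliver 0→1: ·
e9 propose(0,'z'): ·
e10 deliver 0→2: ·
e11 timeout(1): 1[back,v=2,-]
e12 deliver 2→1: ·
e13 deliver 2→1: ·
e14 propose(2,'x'): ·
e15 deliver 2→0: ·
e16 deliver 0→2: ·

2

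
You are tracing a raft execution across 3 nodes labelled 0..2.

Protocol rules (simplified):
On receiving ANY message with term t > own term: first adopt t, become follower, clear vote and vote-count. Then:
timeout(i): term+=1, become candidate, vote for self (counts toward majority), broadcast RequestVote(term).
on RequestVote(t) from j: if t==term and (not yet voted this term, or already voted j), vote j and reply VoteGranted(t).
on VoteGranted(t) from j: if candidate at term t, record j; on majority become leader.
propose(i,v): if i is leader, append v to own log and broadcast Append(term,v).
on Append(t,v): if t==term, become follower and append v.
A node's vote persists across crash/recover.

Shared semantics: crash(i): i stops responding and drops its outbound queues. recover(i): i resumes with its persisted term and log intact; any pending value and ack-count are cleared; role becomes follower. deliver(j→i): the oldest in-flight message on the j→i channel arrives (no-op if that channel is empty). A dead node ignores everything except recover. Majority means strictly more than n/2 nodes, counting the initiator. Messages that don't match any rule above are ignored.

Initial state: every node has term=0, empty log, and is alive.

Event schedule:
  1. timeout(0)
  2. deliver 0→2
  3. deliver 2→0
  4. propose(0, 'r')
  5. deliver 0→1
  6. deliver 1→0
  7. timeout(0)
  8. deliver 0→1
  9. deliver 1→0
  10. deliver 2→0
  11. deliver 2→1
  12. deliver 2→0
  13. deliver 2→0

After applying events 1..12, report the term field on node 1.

after 1 — timeout(0): n0:cand/t1/[-]
after 2 — deliver 0→2: n2:foll/t1/[-]
after 3 — deliver 2→0: n0:lead/t1/[-]
after 4 — propose(0,'r'): n0:lead/t1/[r]
after 5 — deliver 0→1: n1:foll/t1/[-]
after 6 — deliver 1→0: ·
after 7 — timeout(0): n0:cand/t2/[r]
after 8 — deliver 0→1: n1:foll/t1/[r]
after 9 — deliver 1→0: ·
after 10 — deliver 2→0: ·
after 11 — deliver 2→1: ·
after 12 — deliver 2→0: ·

1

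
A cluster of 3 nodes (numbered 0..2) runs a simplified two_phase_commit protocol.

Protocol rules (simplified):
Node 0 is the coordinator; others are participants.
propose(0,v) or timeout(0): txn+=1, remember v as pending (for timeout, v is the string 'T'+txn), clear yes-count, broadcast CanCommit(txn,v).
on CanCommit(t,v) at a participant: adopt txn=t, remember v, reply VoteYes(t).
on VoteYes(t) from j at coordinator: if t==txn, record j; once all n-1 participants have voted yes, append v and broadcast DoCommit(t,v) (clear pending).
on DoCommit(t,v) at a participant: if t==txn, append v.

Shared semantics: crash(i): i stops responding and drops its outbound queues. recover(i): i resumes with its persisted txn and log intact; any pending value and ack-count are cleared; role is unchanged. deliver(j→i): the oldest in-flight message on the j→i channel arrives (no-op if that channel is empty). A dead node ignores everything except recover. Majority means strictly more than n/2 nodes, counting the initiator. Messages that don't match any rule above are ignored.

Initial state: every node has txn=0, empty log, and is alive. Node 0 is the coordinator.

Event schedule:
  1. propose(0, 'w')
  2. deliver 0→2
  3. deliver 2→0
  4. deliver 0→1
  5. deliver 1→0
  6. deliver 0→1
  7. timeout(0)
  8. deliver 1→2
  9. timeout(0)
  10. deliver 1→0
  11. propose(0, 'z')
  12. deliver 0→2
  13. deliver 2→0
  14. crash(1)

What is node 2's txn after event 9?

step 1 propose(0,'w'): 0={coor,t=1,log=-}
step 2 deliver 0→2: 2={part,t=1,log=-}
step 3 deliver 2→0: —
step 4 deliver 0→1: 1={part,t=1,log=-}
step 5 deliver 1→0: 0={coor,t=1,log=w}
step 6 deliver 0→1: 1={part,t=1,log=w}
step 7 timeout(0): 0={coor,t=2,log=w}
step 8 deliver 1→2: —
step 9 timeout(0): 0={coor,t=3,log=w}

1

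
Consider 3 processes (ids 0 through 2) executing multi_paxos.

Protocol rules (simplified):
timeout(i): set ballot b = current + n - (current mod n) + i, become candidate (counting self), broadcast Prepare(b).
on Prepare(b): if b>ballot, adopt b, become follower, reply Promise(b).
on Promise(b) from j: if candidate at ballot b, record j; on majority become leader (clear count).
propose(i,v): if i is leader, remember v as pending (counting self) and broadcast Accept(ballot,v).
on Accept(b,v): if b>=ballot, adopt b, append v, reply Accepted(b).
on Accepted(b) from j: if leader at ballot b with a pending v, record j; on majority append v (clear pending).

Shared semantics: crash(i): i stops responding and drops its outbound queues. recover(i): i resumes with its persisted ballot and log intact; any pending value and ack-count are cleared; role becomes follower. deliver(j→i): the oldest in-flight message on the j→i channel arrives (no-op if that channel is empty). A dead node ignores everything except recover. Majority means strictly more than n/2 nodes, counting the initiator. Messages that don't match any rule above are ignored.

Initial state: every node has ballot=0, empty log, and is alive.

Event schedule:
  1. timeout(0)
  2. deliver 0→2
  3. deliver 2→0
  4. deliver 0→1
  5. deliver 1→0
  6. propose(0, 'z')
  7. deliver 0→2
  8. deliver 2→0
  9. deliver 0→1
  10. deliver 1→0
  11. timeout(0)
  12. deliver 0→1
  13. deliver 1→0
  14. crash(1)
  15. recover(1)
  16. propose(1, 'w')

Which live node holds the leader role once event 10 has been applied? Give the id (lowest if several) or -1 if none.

[1] timeout(0) → N0(cand b3 [-])
[2] deliver 0→2 → N2(foll b3 [-])
[3] deliver 2→0 → N0(lead b3 [-])
[4] deliver 0→1 → N1(foll b3 [-])
[5] deliver 1→0 → ∅
[6] propose(0,'z') → ∅
[7] deliver 0→2 → N2(foll b3 [z])
[8] deliver 2→0 → N0(lead b3 [z])
[9] deliver 0→1 → N1(foll b3 [z])
[10] deliver 1→0 → ∅

0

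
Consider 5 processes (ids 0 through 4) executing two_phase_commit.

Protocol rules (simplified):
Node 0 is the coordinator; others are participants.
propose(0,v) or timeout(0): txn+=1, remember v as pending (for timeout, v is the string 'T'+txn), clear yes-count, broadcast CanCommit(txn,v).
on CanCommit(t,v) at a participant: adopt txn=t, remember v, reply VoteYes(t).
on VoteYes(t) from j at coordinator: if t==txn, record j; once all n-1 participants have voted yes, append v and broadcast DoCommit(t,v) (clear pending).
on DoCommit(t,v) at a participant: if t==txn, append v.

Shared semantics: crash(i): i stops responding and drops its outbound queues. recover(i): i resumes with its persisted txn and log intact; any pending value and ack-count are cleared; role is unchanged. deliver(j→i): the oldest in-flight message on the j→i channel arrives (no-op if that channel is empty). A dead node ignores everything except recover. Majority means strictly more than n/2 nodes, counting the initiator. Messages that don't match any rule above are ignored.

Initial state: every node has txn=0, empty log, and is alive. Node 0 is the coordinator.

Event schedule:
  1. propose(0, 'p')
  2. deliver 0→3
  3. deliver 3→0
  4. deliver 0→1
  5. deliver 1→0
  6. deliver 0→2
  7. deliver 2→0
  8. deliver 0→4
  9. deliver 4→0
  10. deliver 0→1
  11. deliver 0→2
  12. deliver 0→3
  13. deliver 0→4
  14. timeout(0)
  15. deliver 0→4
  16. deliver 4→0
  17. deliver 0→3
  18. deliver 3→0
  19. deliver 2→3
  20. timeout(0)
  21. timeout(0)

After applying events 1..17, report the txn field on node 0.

[1] propose(0,'p') → N0(coor t1 [-])
[2] deliver 0→3 → N3(part t1 [-])
[3] deliver 3→0 → ∅
[4] deliver 0→1 → N1(part t1 [-])
[5] deliver 1→0 → ∅
[6] deliver 0→2 → N2(part t1 [-])
[7] deliver 2→0 → ∅
[8] deliver 0→4 → N4(part t1 [-])
[9] deliver 4→0 → N0(coor t1 [p])
[10] deliver 0→1 → N1(part t1 [p])
[11] deliver 0→2 → N2(part t1 [p])
[12] deliver 0→3 → N3(part t1 [p])
[13] deliver 0→4 → N4(part t1 [p])
[14] timeout(0) → N0(coor t2 [p])
[15] deliver 0→4 → N4(part t2 [p])
[16] deliver 4→0 → ∅
[17] deliver 0→3 → N3(part t2 [p])

2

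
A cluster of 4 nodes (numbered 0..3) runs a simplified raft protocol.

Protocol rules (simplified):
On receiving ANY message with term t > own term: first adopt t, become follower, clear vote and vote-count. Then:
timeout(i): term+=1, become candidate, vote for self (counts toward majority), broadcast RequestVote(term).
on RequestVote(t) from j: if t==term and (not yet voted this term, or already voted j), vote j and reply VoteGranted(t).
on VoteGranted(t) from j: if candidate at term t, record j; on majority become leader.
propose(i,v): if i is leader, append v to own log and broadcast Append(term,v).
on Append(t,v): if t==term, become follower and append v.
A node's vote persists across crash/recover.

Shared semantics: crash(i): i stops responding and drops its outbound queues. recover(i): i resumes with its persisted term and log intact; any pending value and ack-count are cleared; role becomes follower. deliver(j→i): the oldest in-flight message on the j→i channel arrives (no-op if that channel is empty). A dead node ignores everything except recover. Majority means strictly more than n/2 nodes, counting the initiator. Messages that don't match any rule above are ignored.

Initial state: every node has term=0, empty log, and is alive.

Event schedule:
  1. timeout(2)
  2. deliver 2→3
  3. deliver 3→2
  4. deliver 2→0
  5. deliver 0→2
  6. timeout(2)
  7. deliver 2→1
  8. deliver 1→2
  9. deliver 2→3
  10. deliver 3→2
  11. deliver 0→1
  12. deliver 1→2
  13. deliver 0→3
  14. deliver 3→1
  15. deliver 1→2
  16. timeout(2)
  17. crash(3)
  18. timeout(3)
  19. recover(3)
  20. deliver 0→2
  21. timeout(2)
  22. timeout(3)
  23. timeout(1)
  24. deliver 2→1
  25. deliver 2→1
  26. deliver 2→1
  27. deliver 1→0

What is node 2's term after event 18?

3

e1 timeout(2): 2[cand,t=1,-]
e2 deliver 2→3: 3[foll,t=1,-]
e3 deliver 3→2: ·
e4 deliver 2→0: 0[foll,t=1,-]
e5 deliver 0→2: 2[lead,t=1,-]
e6 timeout(2): 2[cand,t=2,-]
e7 deliver 2→1: 1[foll,t=1,-]
e8 deliver 1→2: ·
e9 deliver 2→3: 3[foll,t=2,-]
e10 deliver 3→2: ·
e11 deliver 0→1: ·
e12 deliver 1→2: ·
e13 deliver 0→3: ·
e14 deliver 3→1: ·
e15 deliver 1→2: ·
e16 timeout(2): 2[cand,t=3,-]
e17 crash(3): 3[✗foll,t=2,-]
e18 timeout(3): ·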